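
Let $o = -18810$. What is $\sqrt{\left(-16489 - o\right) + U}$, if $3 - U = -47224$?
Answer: $2 \sqrt{12387} \approx 222.59$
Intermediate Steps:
$U = 47227$ ($U = 3 - -47224 = 3 + 47224 = 47227$)
$\sqrt{\left(-16489 - o\right) + U} = \sqrt{\left(-16489 - -18810\right) + 47227} = \sqrt{\left(-16489 + 18810\right) + 47227} = \sqrt{2321 + 47227} = \sqrt{49548} = 2 \sqrt{12387}$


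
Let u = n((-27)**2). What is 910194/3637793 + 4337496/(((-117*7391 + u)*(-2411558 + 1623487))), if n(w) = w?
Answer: 34431873700902570/137611146869711303 ≈ 0.25021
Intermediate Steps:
u = 729 (u = (-27)**2 = 729)
910194/3637793 + 4337496/(((-117*7391 + u)*(-2411558 + 1623487))) = 910194/3637793 + 4337496/(((-117*7391 + 729)*(-2411558 + 1623487))) = 910194*(1/3637793) + 4337496/(((-864747 + 729)*(-788071))) = 910194/3637793 + 4337496/((-864018*(-788071))) = 910194/3637793 + 4337496/680907529278 = 910194/3637793 + 4337496*(1/680907529278) = 910194/3637793 + 240972/37828196071 = 34431873700902570/137611146869711303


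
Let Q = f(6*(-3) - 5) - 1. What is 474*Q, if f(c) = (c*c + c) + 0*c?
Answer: 239370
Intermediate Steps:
f(c) = c + c² (f(c) = (c² + c) + 0 = (c + c²) + 0 = c + c²)
Q = 505 (Q = (6*(-3) - 5)*(1 + (6*(-3) - 5)) - 1 = (-18 - 5)*(1 + (-18 - 5)) - 1 = -23*(1 - 23) - 1 = -23*(-22) - 1 = 506 - 1 = 505)
474*Q = 474*505 = 239370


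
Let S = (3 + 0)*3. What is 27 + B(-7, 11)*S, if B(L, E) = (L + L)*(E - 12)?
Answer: 153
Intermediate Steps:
B(L, E) = 2*L*(-12 + E) (B(L, E) = (2*L)*(-12 + E) = 2*L*(-12 + E))
S = 9 (S = 3*3 = 9)
27 + B(-7, 11)*S = 27 + (2*(-7)*(-12 + 11))*9 = 27 + (2*(-7)*(-1))*9 = 27 + 14*9 = 27 + 126 = 153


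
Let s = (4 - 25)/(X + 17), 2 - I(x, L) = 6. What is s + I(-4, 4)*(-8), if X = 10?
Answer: 281/9 ≈ 31.222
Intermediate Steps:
I(x, L) = -4 (I(x, L) = 2 - 1*6 = 2 - 6 = -4)
s = -7/9 (s = (4 - 25)/(10 + 17) = -21/27 = -21*1/27 = -7/9 ≈ -0.77778)
s + I(-4, 4)*(-8) = -7/9 - 4*(-8) = -7/9 + 32 = 281/9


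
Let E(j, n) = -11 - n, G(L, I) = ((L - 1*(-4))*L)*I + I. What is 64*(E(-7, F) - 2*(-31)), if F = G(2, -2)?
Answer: 4928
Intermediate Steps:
G(L, I) = I + I*L*(4 + L) (G(L, I) = ((L + 4)*L)*I + I = ((4 + L)*L)*I + I = (L*(4 + L))*I + I = I*L*(4 + L) + I = I + I*L*(4 + L))
F = -26 (F = -2*(1 + 2**2 + 4*2) = -2*(1 + 4 + 8) = -2*13 = -26)
64*(E(-7, F) - 2*(-31)) = 64*((-11 - 1*(-26)) - 2*(-31)) = 64*((-11 + 26) + 62) = 64*(15 + 62) = 64*77 = 4928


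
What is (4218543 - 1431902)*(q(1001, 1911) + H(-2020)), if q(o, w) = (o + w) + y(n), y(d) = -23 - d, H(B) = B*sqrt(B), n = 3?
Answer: 8042245926 - 11258029640*I*sqrt(505) ≈ 8.0422e+9 - 2.5299e+11*I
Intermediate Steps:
H(B) = B**(3/2)
q(o, w) = -26 + o + w (q(o, w) = (o + w) + (-23 - 1*3) = (o + w) + (-23 - 3) = (o + w) - 26 = -26 + o + w)
(4218543 - 1431902)*(q(1001, 1911) + H(-2020)) = (4218543 - 1431902)*((-26 + 1001 + 1911) + (-2020)**(3/2)) = 2786641*(2886 - 4040*I*sqrt(505)) = 8042245926 - 11258029640*I*sqrt(505)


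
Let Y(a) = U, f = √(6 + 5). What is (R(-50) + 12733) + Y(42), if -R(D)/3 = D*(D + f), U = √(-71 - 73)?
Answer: 5233 + 12*I + 150*√11 ≈ 5730.5 + 12.0*I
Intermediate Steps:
U = 12*I (U = √(-144) = 12*I ≈ 12.0*I)
f = √11 ≈ 3.3166
Y(a) = 12*I
R(D) = -3*D*(D + √11)
(R(-50) + 12733) + Y(42) = (-3*(-50)*(-50 + √11) + 12733) + 12*I = ((-7500 + 150*√11) + 12733) + 12*I = (5233 + 150*√11) + 12*I = 5233 + 12*I + 150*√11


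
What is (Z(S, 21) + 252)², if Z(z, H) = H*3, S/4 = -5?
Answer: 99225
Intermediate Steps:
S = -20 (S = 4*(-5) = -20)
Z(z, H) = 3*H
(Z(S, 21) + 252)² = (3*21 + 252)² = (63 + 252)² = 315² = 99225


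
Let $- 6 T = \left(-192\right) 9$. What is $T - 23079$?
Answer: $-22791$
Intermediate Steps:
$T = 288$ ($T = - \frac{\left(-192\right) 9}{6} = \left(- \frac{1}{6}\right) \left(-1728\right) = 288$)
$T - 23079 = 288 - 23079 = -22791$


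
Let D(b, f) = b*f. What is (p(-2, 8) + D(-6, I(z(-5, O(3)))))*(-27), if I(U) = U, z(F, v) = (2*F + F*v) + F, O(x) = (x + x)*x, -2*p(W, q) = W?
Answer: -17037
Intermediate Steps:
p(W, q) = -W/2
O(x) = 2*x² (O(x) = (2*x)*x = 2*x²)
z(F, v) = 3*F + F*v
(p(-2, 8) + D(-6, I(z(-5, O(3)))))*(-27) = (-½*(-2) - (-30)*(3 + 2*3²))*(-27) = (1 - (-30)*(3 + 2*9))*(-27) = (1 - (-30)*(3 + 18))*(-27) = (1 - (-30)*21)*(-27) = (1 - 6*(-105))*(-27) = (1 + 630)*(-27) = 631*(-27) = -17037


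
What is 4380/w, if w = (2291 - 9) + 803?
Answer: 876/617 ≈ 1.4198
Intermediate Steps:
w = 3085 (w = 2282 + 803 = 3085)
4380/w = 4380/3085 = 4380*(1/3085) = 876/617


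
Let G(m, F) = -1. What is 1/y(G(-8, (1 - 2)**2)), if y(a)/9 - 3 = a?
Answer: 1/18 ≈ 0.055556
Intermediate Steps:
y(a) = 27 + 9*a
1/y(G(-8, (1 - 2)**2)) = 1/(27 + 9*(-1)) = 1/(27 - 9) = 1/18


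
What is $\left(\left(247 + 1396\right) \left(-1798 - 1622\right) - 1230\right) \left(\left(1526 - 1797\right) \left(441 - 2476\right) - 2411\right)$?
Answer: $-3085955111460$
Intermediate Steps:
$\left(\left(247 + 1396\right) \left(-1798 - 1622\right) - 1230\right) \left(\left(1526 - 1797\right) \left(441 - 2476\right) - 2411\right) = \left(1643 \left(-3420\right) - 1230\right) \left(\left(-271\right) \left(-2035\right) - 2411\right) = \left(-5619060 - 1230\right) \left(551485 - 2411\right) = \left(-5620290\right) 549074 = -3085955111460$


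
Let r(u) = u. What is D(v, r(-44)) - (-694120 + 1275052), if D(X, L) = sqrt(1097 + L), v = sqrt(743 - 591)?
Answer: -580932 + 9*sqrt(13) ≈ -5.8090e+5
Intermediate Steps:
v = 2*sqrt(38) (v = sqrt(152) = 2*sqrt(38) ≈ 12.329)
D(v, r(-44)) - (-694120 + 1275052) = sqrt(1097 - 44) - (-694120 + 1275052) = sqrt(1053) - 1*580932 = 9*sqrt(13) - 580932 = -580932 + 9*sqrt(13)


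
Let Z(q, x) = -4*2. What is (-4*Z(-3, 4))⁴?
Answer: 1048576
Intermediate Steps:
Z(q, x) = -8
(-4*Z(-3, 4))⁴ = (-4*(-8))⁴ = 32⁴ = 1048576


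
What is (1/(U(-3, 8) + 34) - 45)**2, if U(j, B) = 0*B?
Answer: 2337841/1156 ≈ 2022.4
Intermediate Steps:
U(j, B) = 0
(1/(U(-3, 8) + 34) - 45)**2 = (1/(0 + 34) - 45)**2 = (1/34 - 45)**2 = (-1529/34)**2 = 2337841/1156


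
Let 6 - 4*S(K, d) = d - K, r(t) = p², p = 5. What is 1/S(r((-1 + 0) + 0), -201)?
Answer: 1/58 ≈ 0.017241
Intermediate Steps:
r(t) = 25 (r(t) = 5² = 25)
S(K, d) = 3/2 - d/4 + K/4 (S(K, d) = 3/2 - (d - K)/4 = 3/2 + (-d/4 + K/4) = 3/2 - d/4 + K/4)
1/S(r((-1 + 0) + 0), -201) = 1/(3/2 - ¼*(-201) + (¼)*25) = 1/(3/2 + 201/4 + 25/4) = 1/58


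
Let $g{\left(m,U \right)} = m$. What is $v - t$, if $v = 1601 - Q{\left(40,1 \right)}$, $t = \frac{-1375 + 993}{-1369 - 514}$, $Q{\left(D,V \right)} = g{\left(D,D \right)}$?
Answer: $\frac{2938981}{1883} \approx 1560.8$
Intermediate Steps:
$Q{\left(D,V \right)} = D$
$t = \frac{382}{1883}$ ($t = - \frac{382}{-1883} = \left(-382\right) \left(- \frac{1}{1883}\right) = \frac{382}{1883} \approx 0.20287$)
$v = 1561$ ($v = 1601 - 40 = 1561$)
$v - t = 1561 - \frac{382}{1883} = \frac{2938981}{1883}$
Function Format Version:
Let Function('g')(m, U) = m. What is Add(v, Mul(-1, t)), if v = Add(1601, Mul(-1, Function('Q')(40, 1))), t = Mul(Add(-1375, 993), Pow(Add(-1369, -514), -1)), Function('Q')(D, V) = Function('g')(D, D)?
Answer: Rational(2938981, 1883) ≈ 1560.8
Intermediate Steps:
Function('Q')(D, V) = D
t = Rational(382, 1883) (t = Mul(-382, Pow(-1883, -1)) = Mul(-382, Rational(-1, 1883)) = Rational(382, 1883) ≈ 0.20287)
v = 1561 (v = Add(1601, Mul(-1, 40)) = Add(1601, -40) = 1561)
Add(v, Mul(-1, t)) = Add(1561, Mul(-1, Rational(382, 1883))) = Add(1561, Rational(-382, 1883)) = Rational(2938981, 1883)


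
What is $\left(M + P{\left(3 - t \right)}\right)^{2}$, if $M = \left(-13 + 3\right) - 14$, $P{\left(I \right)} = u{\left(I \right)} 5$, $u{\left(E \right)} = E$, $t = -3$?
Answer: $36$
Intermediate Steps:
$P{\left(I \right)} = 5 I$ ($P{\left(I \right)} = I 5 = 5 I$)
$M = -24$ ($M = -10 - 14 = -24$)
$\left(M + P{\left(3 - t \right)}\right)^{2} = \left(-24 + 5 \left(3 - -3\right)\right)^{2} = \left(-24 + 5 \left(3 + 3\right)\right)^{2} = \left(-24 + 5 \cdot 6\right)^{2} = \left(-24 + 30\right)^{2} = 6^{2} = 36$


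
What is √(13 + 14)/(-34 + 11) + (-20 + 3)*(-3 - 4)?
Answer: 119 - 3*√3/23 ≈ 118.77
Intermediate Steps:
√(13 + 14)/(-34 + 11) + (-20 + 3)*(-3 - 4) = √27/(-23) - 17*(-7) = -3*√3/23 + 119 = 119 - 3*√3/23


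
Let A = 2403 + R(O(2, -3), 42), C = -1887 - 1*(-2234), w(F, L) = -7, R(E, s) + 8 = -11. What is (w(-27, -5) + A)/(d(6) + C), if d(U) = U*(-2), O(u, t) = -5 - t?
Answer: 2377/335 ≈ 7.0955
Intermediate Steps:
R(E, s) = -19 (R(E, s) = -8 - 11 = -19)
d(U) = -2*U
C = 347 (C = -1887 + 2234 = 347)
A = 2384 (A = 2403 - 19 = 2384)
(w(-27, -5) + A)/(d(6) + C) = (-7 + 2384)/(-2*6 + 347) = 2377/(-12 + 347) = 2377/335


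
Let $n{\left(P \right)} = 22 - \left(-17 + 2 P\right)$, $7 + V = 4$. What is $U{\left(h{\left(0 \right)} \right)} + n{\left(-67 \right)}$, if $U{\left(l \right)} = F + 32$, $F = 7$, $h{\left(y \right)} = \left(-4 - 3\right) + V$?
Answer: $212$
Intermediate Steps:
$V = -3$ ($V = -7 + 4 = -3$)
$h{\left(y \right)} = -10$ ($h{\left(y \right)} = \left(-4 - 3\right) - 3 = -7 - 3 = -10$)
$U{\left(l \right)} = 39$ ($U{\left(l \right)} = 7 + 32 = 39$)
$n{\left(P \right)} = 39 - 2 P$ ($n{\left(P \right)} = 22 - \left(-17 + 2 P\right) = 39 - 2 P$)
$U{\left(h{\left(0 \right)} \right)} + n{\left(-67 \right)} = 39 + \left(39 - -134\right) = 39 + \left(39 + 134\right) = 39 + 173 = 212$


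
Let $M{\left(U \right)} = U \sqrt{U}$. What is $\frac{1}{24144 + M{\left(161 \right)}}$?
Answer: $\frac{24144}{578759455} - \frac{161 \sqrt{161}}{578759455} \approx 3.8187 \cdot 10^{-5}$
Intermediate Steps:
$M{\left(U \right)} = U^{\frac{3}{2}}$
$\frac{1}{24144 + M{\left(161 \right)}} = \frac{1}{24144 + 161^{\frac{3}{2}}} = \frac{1}{24144 + 161 \sqrt{161}}$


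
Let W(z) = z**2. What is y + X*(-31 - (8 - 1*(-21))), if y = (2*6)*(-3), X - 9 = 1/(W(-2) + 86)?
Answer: -1730/3 ≈ -576.67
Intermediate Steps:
X = 811/90 (X = 9 + 1/((-2)**2 + 86) = 9 + 1/(4 + 86) = 9 + 1/90 = 811/90 ≈ 9.0111)
y = -36 (y = 12*(-3) = -36)
y + X*(-31 - (8 - 1*(-21))) = -36 + 811*(-31 - (8 - 1*(-21)))/90 = -36 + 811*(-31 - (8 + 21))/90 = -36 + 811*(-31 - 1*29)/90 = -36 + 811*(-31 - 29)/90 = -36 + (811/90)*(-60) = -36 - 1622/3 = -1730/3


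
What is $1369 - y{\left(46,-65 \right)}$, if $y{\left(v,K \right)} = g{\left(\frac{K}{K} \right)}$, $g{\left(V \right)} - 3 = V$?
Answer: $1365$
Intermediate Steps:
$g{\left(V \right)} = 3 + V$
$y{\left(v,K \right)} = 4$ ($y{\left(v,K \right)} = 3 + \frac{K}{K} = 3 + 1 = 4$)
$1369 - y{\left(46,-65 \right)} = 1369 - 4 = 1365$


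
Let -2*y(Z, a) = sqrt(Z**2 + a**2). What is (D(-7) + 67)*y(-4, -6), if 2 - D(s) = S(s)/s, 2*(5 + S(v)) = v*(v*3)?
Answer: -1103*sqrt(13)/14 ≈ -284.07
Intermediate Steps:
S(v) = -5 + 3*v**2/2 (S(v) = -5 + (v*(v*3))/2 = -5 + (v*(3*v))/2 = -5 + (3*v**2)/2 = -5 + 3*v**2/2)
D(s) = 2 - (-5 + 3*s**2/2)/s
y(Z, a) = -sqrt(Z**2 + a**2)/2
(D(-7) + 67)*y(-4, -6) = ((2 + 5/(-7) - 3/2*(-7)) + 67)*(-sqrt((-4)**2 + (-6)**2)/2) = ((2 + 5*(-1/7) + 21/2) + 67)*(-sqrt(16 + 36)/2) = ((2 - 5/7 + 21/2) + 67)*(-sqrt(13)) = (165/14 + 67)*(-sqrt(13)) = 1103*(-sqrt(13))/14 = -1103*sqrt(13)/14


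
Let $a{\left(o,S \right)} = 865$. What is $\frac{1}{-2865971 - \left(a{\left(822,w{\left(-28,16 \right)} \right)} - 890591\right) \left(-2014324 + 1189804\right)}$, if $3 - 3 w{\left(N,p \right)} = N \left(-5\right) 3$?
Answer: $- \frac{1}{733599747491} \approx -1.3631 \cdot 10^{-12}$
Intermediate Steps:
$w{\left(N,p \right)} = 1 + 5 N$ ($w{\left(N,p \right)} = 1 - \frac{N \left(-5\right) 3}{3} = 1 - \frac{- 5 N 3}{3} = 1 - \frac{\left(-15\right) N}{3} = 1 + 5 N$)
$\frac{1}{-2865971 - \left(a{\left(822,w{\left(-28,16 \right)} \right)} - 890591\right) \left(-2014324 + 1189804\right)} = \frac{1}{-2865971 - \left(865 - 890591\right) \left(-2014324 + 1189804\right)} = \frac{1}{-2865971 - \left(-889726\right) \left(-824520\right)} = \frac{1}{-2865971 - 733596881520} = \frac{1}{-733599747491} = - \frac{1}{733599747491}$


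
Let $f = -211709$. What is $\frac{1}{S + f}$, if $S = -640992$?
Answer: $- \frac{1}{852701} \approx -1.1727 \cdot 10^{-6}$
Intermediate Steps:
$\frac{1}{S + f} = \frac{1}{-640992 - 211709} = \frac{1}{-852701} = - \frac{1}{852701}$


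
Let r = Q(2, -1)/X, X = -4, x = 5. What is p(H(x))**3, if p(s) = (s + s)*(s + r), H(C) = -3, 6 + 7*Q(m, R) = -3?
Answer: 11390625/2744 ≈ 4151.1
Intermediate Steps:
Q(m, R) = -9/7 (Q(m, R) = -6/7 + (1/7)*(-3) = -6/7 - 3/7 = -9/7)
r = 9/28 (r = -9/7/(-4) = -9/7*(-1/4) = 9/28 ≈ 0.32143)
p(s) = 2*s*(9/28 + s) (p(s) = (s + s)*(s + 9/28) = (2*s)*(9/28 + s) = 2*s*(9/28 + s))
p(H(x))**3 = ((1/14)*(-3)*(9 + 28*(-3)))**3 = ((1/14)*(-3)*(9 - 84))**3 = ((1/14)*(-3)*(-75))**3 = (225/14)**3 = 11390625/2744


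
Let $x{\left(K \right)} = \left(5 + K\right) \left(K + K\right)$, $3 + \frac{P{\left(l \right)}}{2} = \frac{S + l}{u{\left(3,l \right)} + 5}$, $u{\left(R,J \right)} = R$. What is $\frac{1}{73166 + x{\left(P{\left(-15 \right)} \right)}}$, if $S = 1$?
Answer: $\frac{2}{146503} \approx 1.3652 \cdot 10^{-5}$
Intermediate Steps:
$P{\left(l \right)} = - \frac{23}{4} + \frac{l}{4}$ ($P{\left(l \right)} = -6 + 2 \frac{1 + l}{3 + 5} = -6 + 2 \frac{1 + l}{8} = -6 + 2 \left(1 + l\right) \frac{1}{8} = -6 + 2 \left(\frac{1}{8} + \frac{l}{8}\right) = -6 + \left(\frac{1}{4} + \frac{l}{4}\right) = - \frac{23}{4} + \frac{l}{4}$)
$x{\left(K \right)} = 2 K \left(5 + K\right)$ ($x{\left(K \right)} = \left(5 + K\right) 2 K = 2 K \left(5 + K\right)$)
$\frac{1}{73166 + x{\left(P{\left(-15 \right)} \right)}} = \frac{1}{73166 + 2 \left(- \frac{23}{4} + \frac{1}{4} \left(-15\right)\right) \left(5 + \left(- \frac{23}{4} + \frac{1}{4} \left(-15\right)\right)\right)} = \frac{1}{73166 + 2 \left(- \frac{23}{4} - \frac{15}{4}\right) \left(5 - \frac{19}{2}\right)} = \frac{1}{73166 + 2 \left(- \frac{19}{2}\right) \left(5 - \frac{19}{2}\right)} = \frac{1}{73166 + 2 \left(- \frac{19}{2}\right) \left(- \frac{9}{2}\right)} = \frac{1}{73166 + \frac{171}{2}} = \frac{1}{\frac{146503}{2}} = \frac{2}{146503}$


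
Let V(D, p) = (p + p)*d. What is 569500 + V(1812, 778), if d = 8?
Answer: 581948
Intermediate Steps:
V(D, p) = 16*p (V(D, p) = (p + p)*8 = (2*p)*8 = 16*p)
569500 + V(1812, 778) = 569500 + 16*778 = 569500 + 12448 = 581948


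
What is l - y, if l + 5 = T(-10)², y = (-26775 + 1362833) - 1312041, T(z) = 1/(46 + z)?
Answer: -31132511/1296 ≈ -24022.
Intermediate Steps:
y = 24017 (y = 1336058 - 1312041 = 24017)
l = -6479/1296 (l = -5 + (1/(46 - 10))² = -5 + (1/36)² = -5 + 1/1296 = -6479/1296 ≈ -4.9992)
l - y = -6479/1296 - 1*24017 = -6479/1296 - 24017 = -31132511/1296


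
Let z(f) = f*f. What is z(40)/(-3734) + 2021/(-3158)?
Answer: -6299607/5895986 ≈ -1.0685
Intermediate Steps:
z(f) = f²
z(40)/(-3734) + 2021/(-3158) = 40²/(-3734) + 2021/(-3158) = 1600*(-1/3734) + 2021*(-1/3158) = -800/1867 - 2021/3158 = -6299607/5895986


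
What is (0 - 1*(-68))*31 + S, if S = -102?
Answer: 2006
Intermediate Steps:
(0 - 1*(-68))*31 + S = (0 - 1*(-68))*31 - 102 = (0 + 68)*31 - 102 = 68*31 - 102 = 2108 - 102 = 2006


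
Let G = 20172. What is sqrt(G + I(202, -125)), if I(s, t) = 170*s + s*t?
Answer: sqrt(29262) ≈ 171.06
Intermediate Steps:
sqrt(G + I(202, -125)) = sqrt(20172 + 202*(170 - 125)) = sqrt(20172 + 202*45) = sqrt(20172 + 9090) = sqrt(29262)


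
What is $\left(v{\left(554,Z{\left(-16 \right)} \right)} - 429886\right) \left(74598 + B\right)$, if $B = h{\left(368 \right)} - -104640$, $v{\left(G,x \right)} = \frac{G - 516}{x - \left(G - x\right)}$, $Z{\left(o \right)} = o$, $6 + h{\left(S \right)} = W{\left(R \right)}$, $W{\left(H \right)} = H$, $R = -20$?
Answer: $- \frac{22572937245804}{293} \approx -7.7041 \cdot 10^{10}$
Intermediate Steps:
$h{\left(S \right)} = -26$ ($h{\left(S \right)} = -6 - 20 = -26$)
$v{\left(G,x \right)} = \frac{-516 + G}{- G + 2 x}$
$B = 104614$ ($B = -26 - -104640 = -26 + 104640 = 104614$)
$\left(v{\left(554,Z{\left(-16 \right)} \right)} - 429886\right) \left(74598 + B\right) = \left(\frac{516 - 554}{554 - -32} - 429886\right) \left(74598 + 104614\right) = \left(\frac{516 - 554}{554 + 32} - 429886\right) 179212 = \left(\frac{1}{586} \left(-38\right) - 429886\right) 179212 = \left(- \frac{19}{293} - 429886\right) 179212 = \left(- \frac{125956617}{293}\right) 179212 = - \frac{22572937245804}{293}$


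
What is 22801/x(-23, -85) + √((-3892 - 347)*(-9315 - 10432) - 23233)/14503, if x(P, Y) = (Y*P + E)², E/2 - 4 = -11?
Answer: 22801/3767481 + 10*√836843/14503 ≈ 0.63681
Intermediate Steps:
E = -14 (E = 8 + 2*(-11) = 8 - 22 = -14)
x(P, Y) = (-14 + P*Y)² (x(P, Y) = (Y*P - 14)² = (P*Y - 14)² = (-14 + P*Y)²)
22801/x(-23, -85) + √((-3892 - 347)*(-9315 - 10432) - 23233)/14503 = 22801/((-14 - 23*(-85))²) + √((-3892 - 347)*(-9315 - 10432) - 23233)/14503 = 22801/((-14 + 1955)²) + √(-4239*(-19747) - 23233)*(1/14503) = 22801/(1941²) + √(83707533 - 23233)*(1/14503) = 22801/3767481 + √83684300*(1/14503) = 22801*(1/3767481) + (10*√836843)*(1/14503) = 22801/3767481 + 10*√836843/14503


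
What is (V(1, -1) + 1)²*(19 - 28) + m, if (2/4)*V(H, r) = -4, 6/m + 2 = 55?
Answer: -23367/53 ≈ -440.89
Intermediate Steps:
m = 6/53 (m = 6/(-2 + 55) = 6/53 ≈ 0.11321)
V(H, r) = -8 (V(H, r) = 2*(-4) = -8)
(V(1, -1) + 1)²*(19 - 28) + m = (-8 + 1)²*(19 - 28) + 6/53 = (-7)²*(-9) + 6/53 = 49*(-9) + 6/53 = -441 + 6/53 = -23367/53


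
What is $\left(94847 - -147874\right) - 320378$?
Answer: $-77657$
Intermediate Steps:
$\left(94847 - -147874\right) - 320378 = \left(94847 + 147874\right) - 320378 = 242721 - 320378 = -77657$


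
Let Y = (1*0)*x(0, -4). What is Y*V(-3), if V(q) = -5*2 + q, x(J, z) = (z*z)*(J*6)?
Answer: 0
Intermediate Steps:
x(J, z) = 6*J*z**2 (x(J, z) = z**2*(6*J) = 6*J*z**2)
V(q) = -10 + q
Y = 0 (Y = (1*0)*(6*0*(-4)**2) = 0*(6*0*16) = 0*0 = 0)
Y*V(-3) = 0*(-10 - 3) = 0*(-13) = 0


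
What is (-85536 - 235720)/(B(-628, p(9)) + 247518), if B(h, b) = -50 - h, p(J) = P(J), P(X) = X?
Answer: -40157/31012 ≈ -1.2949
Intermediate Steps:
p(J) = J
(-85536 - 235720)/(B(-628, p(9)) + 247518) = (-85536 - 235720)/((-50 - 1*(-628)) + 247518) = -321256/((-50 + 628) + 247518) = -321256/(578 + 247518) = -321256/248096 = -321256*1/248096 = -40157/31012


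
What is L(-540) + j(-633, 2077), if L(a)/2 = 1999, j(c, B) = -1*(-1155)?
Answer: 5153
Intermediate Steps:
j(c, B) = 1155
L(a) = 3998 (L(a) = 2*1999 = 3998)
L(-540) + j(-633, 2077) = 3998 + 1155 = 5153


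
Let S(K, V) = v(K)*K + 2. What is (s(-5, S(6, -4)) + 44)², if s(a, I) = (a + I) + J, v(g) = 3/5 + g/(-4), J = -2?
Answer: 28224/25 ≈ 1129.0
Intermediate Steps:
v(g) = ⅗ - g/4 (v(g) = 3*(⅕) + g*(-¼) = ⅗ - g/4)
S(K, V) = 2 + K*(⅗ - K/4) (S(K, V) = (⅗ - K/4)*K + 2 = K*(⅗ - K/4) + 2 = 2 + K*(⅗ - K/4))
s(a, I) = -2 + I + a (s(a, I) = (a + I) - 2 = (I + a) - 2 = -2 + I + a)
(s(-5, S(6, -4)) + 44)² = ((-2 + (2 - 1/20*6*(-12 + 5*6)) - 5) + 44)² = ((-2 + (2 - 1/20*6*(-12 + 30)) - 5) + 44)² = ((-2 + (2 - 1/20*6*18) - 5) + 44)² = ((-2 + (2 - 27/5) - 5) + 44)² = ((-2 - 17/5 - 5) + 44)² = (-52/5 + 44)² = (168/5)² = 28224/25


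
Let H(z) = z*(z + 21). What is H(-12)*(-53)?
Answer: 5724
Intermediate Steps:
H(z) = z*(21 + z)
H(-12)*(-53) = -12*(21 - 12)*(-53) = -12*9*(-53) = -108*(-53) = 5724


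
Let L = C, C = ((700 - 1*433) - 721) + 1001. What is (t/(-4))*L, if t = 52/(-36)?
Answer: 7111/36 ≈ 197.53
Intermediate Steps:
t = -13/9 (t = 52*(-1/36) = -13/9 ≈ -1.4444)
C = 547 (C = ((700 - 433) - 721) + 1001 = (267 - 721) + 1001 = -454 + 1001 = 547)
L = 547
(t/(-4))*L = -13/9/(-4)*547 = -13/9*(-¼)*547 = (13/36)*547 = 7111/36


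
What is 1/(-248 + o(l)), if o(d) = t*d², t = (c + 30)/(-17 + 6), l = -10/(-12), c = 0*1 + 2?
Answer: -99/24752 ≈ -0.0039997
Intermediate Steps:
c = 2 (c = 0 + 2 = 2)
l = ⅚ (l = -10*(-1/12) = ⅚ ≈ 0.83333)
t = -32/11 (t = (2 + 30)/(-17 + 6) = 32/(-11) = 32*(-1/11) = -32/11 ≈ -2.9091)
o(d) = -32*d²/11
1/(-248 + o(l)) = 1/(-248 - 32*(⅚)²/11) = 1/(-248 - 32/11*25/36) = 1/(-248 - 200/99) = 1/(-24752/99) = -99/24752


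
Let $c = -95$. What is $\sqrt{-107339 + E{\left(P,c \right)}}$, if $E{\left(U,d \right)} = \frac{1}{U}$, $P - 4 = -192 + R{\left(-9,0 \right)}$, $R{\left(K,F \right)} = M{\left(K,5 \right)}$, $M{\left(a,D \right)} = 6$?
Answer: $\frac{i \sqrt{3555497218}}{182} \approx 327.63 i$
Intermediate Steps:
$R{\left(K,F \right)} = 6$
$P = -182$ ($P = 4 + \left(-192 + 6\right) = 4 - 186 = -182$)
$\sqrt{-107339 + E{\left(P,c \right)}} = \sqrt{-107339 + \frac{1}{-182}} = \sqrt{-107339 - \frac{1}{182}} = \sqrt{- \frac{19535699}{182}} = \frac{i \sqrt{3555497218}}{182}$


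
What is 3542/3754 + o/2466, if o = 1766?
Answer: 3841034/2314341 ≈ 1.6597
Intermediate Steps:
3542/3754 + o/2466 = 3542/3754 + 1766/2466 = 3542*(1/3754) + 1766*(1/2466) = 1771/1877 + 883/1233 = 3841034/2314341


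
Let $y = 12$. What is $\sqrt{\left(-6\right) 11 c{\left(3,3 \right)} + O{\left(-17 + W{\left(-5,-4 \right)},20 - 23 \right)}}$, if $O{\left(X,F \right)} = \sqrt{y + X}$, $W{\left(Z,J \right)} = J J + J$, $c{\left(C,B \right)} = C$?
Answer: $\sqrt{-198 + \sqrt{7}} \approx 13.977 i$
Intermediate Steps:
$W{\left(Z,J \right)} = J + J^{2}$ ($W{\left(Z,J \right)} = J^{2} + J = J + J^{2}$)
$O{\left(X,F \right)} = \sqrt{12 + X}$
$\sqrt{\left(-6\right) 11 c{\left(3,3 \right)} + O{\left(-17 + W{\left(-5,-4 \right)},20 - 23 \right)}} = \sqrt{\left(-6\right) 11 \cdot 3 + \sqrt{12 - \left(17 + 4 \left(1 - 4\right)\right)}} = \sqrt{\left(-66\right) 3 + \sqrt{12 - 5}} = \sqrt{-198 + \sqrt{12 + \left(-17 + 12\right)}} = \sqrt{-198 + \sqrt{12 - 5}} = \sqrt{-198 + \sqrt{7}}$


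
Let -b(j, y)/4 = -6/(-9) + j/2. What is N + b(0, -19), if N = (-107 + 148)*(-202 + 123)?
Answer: -9725/3 ≈ -3241.7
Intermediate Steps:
N = -3239 (N = 41*(-79) = -3239)
b(j, y) = -8/3 - 2*j (b(j, y) = -4*(-6/(-9) + j/2) = -4*(-6*(-⅑) + j*(½)) = -4*(⅔ + j/2) = -8/3 - 2*j)
N + b(0, -19) = -3239 + (-8/3 - 2*0) = -3239 + (-8/3 + 0) = -3239 - 8/3 = -9725/3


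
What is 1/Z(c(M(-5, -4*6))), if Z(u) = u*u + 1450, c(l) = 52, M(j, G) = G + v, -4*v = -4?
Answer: 1/4154 ≈ 0.00024073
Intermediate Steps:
v = 1 (v = -¼*(-4) = 1)
M(j, G) = 1 + G (M(j, G) = G + 1 = 1 + G)
Z(u) = 1450 + u² (Z(u) = u² + 1450 = 1450 + u²)
1/Z(c(M(-5, -4*6))) = 1/(1450 + 52²) = 1/(1450 + 2704) = 1/4154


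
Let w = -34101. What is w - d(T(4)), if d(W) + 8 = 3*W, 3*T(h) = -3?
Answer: -34090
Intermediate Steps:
T(h) = -1 (T(h) = (1/3)*(-3) = -1)
d(W) = -8 + 3*W
w - d(T(4)) = -34101 - (-8 + 3*(-1)) = -34101 - (-8 - 3) = -34101 - 1*(-11) = -34101 + 11 = -34090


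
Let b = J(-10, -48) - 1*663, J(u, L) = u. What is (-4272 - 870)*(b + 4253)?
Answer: -18408360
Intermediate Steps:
b = -673 (b = -10 - 1*663 = -10 - 663 = -673)
(-4272 - 870)*(b + 4253) = (-4272 - 870)*(-673 + 4253) = -5142*3580 = -18408360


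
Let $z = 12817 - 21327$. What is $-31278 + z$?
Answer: $-39788$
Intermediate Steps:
$z = -8510$
$-31278 + z = -31278 - 8510 = -39788$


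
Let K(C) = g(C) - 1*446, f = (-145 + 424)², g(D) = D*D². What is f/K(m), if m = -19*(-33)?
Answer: 77841/246491437 ≈ 0.00031580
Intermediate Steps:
g(D) = D³
m = 627
f = 77841 (f = 279² = 77841)
K(C) = -446 + C³ (K(C) = C³ - 1*446 = C³ - 446 = -446 + C³)
f/K(m) = 77841/(-446 + 627³) = 77841/(-446 + 246491883) = 77841/246491437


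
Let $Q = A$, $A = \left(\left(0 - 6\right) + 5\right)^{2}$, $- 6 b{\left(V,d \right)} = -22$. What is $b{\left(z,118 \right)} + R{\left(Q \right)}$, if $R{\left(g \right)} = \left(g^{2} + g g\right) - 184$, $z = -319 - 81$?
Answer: $- \frac{535}{3} \approx -178.33$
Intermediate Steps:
$z = -400$ ($z = -319 - 81 = -400$)
$b{\left(V,d \right)} = \frac{11}{3}$ ($b{\left(V,d \right)} = \left(- \frac{1}{6}\right) \left(-22\right) = \frac{11}{3}$)
$A = 1$ ($A = \left(\left(0 - 6\right) + 5\right)^{2} = \left(-6 + 5\right)^{2} = \left(-1\right)^{2} = 1$)
$Q = 1$
$R{\left(g \right)} = -184 + 2 g^{2}$ ($R{\left(g \right)} = \left(g^{2} + g^{2}\right) - 184 = 2 g^{2} - 184 = -184 + 2 g^{2}$)
$b{\left(z,118 \right)} + R{\left(Q \right)} = \frac{11}{3} - \left(184 - 2 \cdot 1^{2}\right) = \frac{11}{3} + \left(-184 + 2 \cdot 1\right) = \frac{11}{3} + \left(-184 + 2\right) = \frac{11}{3} - 182 = - \frac{535}{3}$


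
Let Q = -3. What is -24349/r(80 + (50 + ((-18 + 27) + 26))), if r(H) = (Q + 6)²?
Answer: -24349/9 ≈ -2705.4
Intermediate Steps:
r(H) = 9 (r(H) = (-3 + 6)² = 3² = 9)
-24349/r(80 + (50 + ((-18 + 27) + 26))) = -24349/9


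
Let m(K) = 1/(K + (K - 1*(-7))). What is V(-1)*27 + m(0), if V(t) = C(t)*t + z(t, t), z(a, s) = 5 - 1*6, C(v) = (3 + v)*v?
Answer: 190/7 ≈ 27.143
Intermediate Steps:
C(v) = v*(3 + v)
z(a, s) = -1 (z(a, s) = 5 - 6 = -1)
V(t) = -1 + t**2*(3 + t) (V(t) = (t*(3 + t))*t - 1 = t**2*(3 + t) - 1 = -1 + t**2*(3 + t))
m(K) = 1/(7 + 2*K) (m(K) = 1/(K + (K + 7)) = 1/(K + (7 + K)) = 1/(7 + 2*K))
V(-1)*27 + m(0) = (-1 + (-1)**2*(3 - 1))*27 + 1/(7 + 2*0) = (-1 + 1*2)*27 + 1/(7 + 0) = (-1 + 2)*27 + 1/7 = 1*27 + 1/7 = 27 + 1/7 = 190/7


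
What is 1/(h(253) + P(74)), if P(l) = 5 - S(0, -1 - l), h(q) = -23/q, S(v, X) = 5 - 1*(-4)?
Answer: -11/45 ≈ -0.24444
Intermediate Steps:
S(v, X) = 9 (S(v, X) = 5 + 4 = 9)
P(l) = -4 (P(l) = 5 - 1*9 = 5 - 9 = -4)
1/(h(253) + P(74)) = 1/(-23/253 - 4) = 1/(-23*1/253 - 4) = 1/(-1/11 - 4) = 1/(-45/11) = -11/45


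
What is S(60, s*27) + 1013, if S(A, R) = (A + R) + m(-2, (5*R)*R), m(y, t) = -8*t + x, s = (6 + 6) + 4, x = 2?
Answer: -7463453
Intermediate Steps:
s = 16 (s = 12 + 4 = 16)
m(y, t) = 2 - 8*t (m(y, t) = -8*t + 2 = 2 - 8*t)
S(A, R) = 2 + A + R - 40*R² (S(A, R) = (A + R) + (2 - 8*5*R*R) = (A + R) + (2 - 40*R²) = 2 + A + R - 40*R²)
S(60, s*27) + 1013 = (2 + 60 + 16*27 - 40*(16*27)²) + 1013 = (2 + 60 + 432 - 40*432²) + 1013 = (2 + 60 + 432 - 40*186624) + 1013 = (2 + 60 + 432 - 7464960) + 1013 = -7464466 + 1013 = -7463453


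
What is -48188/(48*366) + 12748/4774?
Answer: -761581/10483704 ≈ -0.072644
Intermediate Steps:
-48188/(48*366) + 12748/4774 = -48188/17568 + 12748*(1/4774) = -48188*1/17568 + 6374/2387 = -12047/4392 + 6374/2387 = -761581/10483704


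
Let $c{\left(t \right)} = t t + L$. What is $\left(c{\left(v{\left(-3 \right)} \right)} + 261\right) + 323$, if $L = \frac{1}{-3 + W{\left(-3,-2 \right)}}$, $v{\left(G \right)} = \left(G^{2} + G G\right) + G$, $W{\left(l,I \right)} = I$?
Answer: $\frac{4044}{5} \approx 808.8$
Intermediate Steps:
$v{\left(G \right)} = G + 2 G^{2}$ ($v{\left(G \right)} = \left(G^{2} + G^{2}\right) + G = 2 G^{2} + G = G + 2 G^{2}$)
$L = - \frac{1}{5}$ ($L = \frac{1}{-3 - 2} = \frac{1}{-5} = - \frac{1}{5} \approx -0.2$)
$c{\left(t \right)} = - \frac{1}{5} + t^{2}$ ($c{\left(t \right)} = t t - \frac{1}{5} = t^{2} - \frac{1}{5} = - \frac{1}{5} + t^{2}$)
$\left(c{\left(v{\left(-3 \right)} \right)} + 261\right) + 323 = \left(\left(- \frac{1}{5} + \left(- 3 \left(1 + 2 \left(-3\right)\right)\right)^{2}\right) + 261\right) + 323 = \left(\left(- \frac{1}{5} + \left(- 3 \left(1 - 6\right)\right)^{2}\right) + 261\right) + 323 = \left(\left(- \frac{1}{5} + \left(\left(-3\right) \left(-5\right)\right)^{2}\right) + 261\right) + 323 = \left(\left(- \frac{1}{5} + 15^{2}\right) + 261\right) + 323 = \left(\left(- \frac{1}{5} + 225\right) + 261\right) + 323 = \left(\frac{1124}{5} + 261\right) + 323 = \frac{2429}{5} + 323 = \frac{4044}{5}$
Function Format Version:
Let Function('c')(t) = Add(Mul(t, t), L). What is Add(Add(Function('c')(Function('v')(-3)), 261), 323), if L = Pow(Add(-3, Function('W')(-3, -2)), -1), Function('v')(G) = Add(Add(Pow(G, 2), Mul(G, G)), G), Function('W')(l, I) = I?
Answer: Rational(4044, 5) ≈ 808.80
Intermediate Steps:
Function('v')(G) = Add(G, Mul(2, Pow(G, 2))) (Function('v')(G) = Add(Add(Pow(G, 2), Pow(G, 2)), G) = Add(Mul(2, Pow(G, 2)), G) = Add(G, Mul(2, Pow(G, 2))))
L = Rational(-1, 5) (L = Pow(Add(-3, -2), -1) = Pow(-5, -1) = Rational(-1, 5) ≈ -0.20000)
Function('c')(t) = Add(Rational(-1, 5), Pow(t, 2)) (Function('c')(t) = Add(Mul(t, t), Rational(-1, 5)) = Add(Pow(t, 2), Rational(-1, 5)) = Add(Rational(-1, 5), Pow(t, 2)))
Add(Add(Function('c')(Function('v')(-3)), 261), 323) = Add(Add(Add(Rational(-1, 5), Pow(Mul(-3, Add(1, Mul(2, -3))), 2)), 261), 323) = Add(Add(Add(Rational(-1, 5), Pow(Mul(-3, Add(1, -6)), 2)), 261), 323) = Add(Add(Add(Rational(-1, 5), Pow(Mul(-3, -5), 2)), 261), 323) = Add(Add(Add(Rational(-1, 5), Pow(15, 2)), 261), 323) = Add(Add(Add(Rational(-1, 5), 225), 261), 323) = Add(Add(Rational(1124, 5), 261), 323) = Add(Rational(2429, 5), 323) = Rational(4044, 5)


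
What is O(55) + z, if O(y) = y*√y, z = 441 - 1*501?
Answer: -60 + 55*√55 ≈ 347.89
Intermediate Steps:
z = -60 (z = 441 - 501 = -60)
O(y) = y^(3/2)
O(55) + z = 55^(3/2) - 60 = 55*√55 - 60 = -60 + 55*√55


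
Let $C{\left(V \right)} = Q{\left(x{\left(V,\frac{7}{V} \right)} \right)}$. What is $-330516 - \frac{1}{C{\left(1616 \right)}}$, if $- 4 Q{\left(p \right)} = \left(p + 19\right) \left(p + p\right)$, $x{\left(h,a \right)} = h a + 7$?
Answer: $- \frac{76349195}{231} \approx -3.3052 \cdot 10^{5}$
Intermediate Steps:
$x{\left(h,a \right)} = 7 + a h$ ($x{\left(h,a \right)} = a h + 7 = 7 + a h$)
$Q{\left(p \right)} = - \frac{p \left(19 + p\right)}{2}$ ($Q{\left(p \right)} = - \frac{\left(p + 19\right) \left(p + p\right)}{4} = - \frac{\left(19 + p\right) 2 p}{4} = - \frac{2 p \left(19 + p\right)}{4} = - \frac{p \left(19 + p\right)}{2}$)
$C{\left(V \right)} = -231$ ($C{\left(V \right)} = - \frac{\left(7 + \frac{7}{V} V\right) \left(19 + \left(7 + \frac{7}{V} V\right)\right)}{2} = - \frac{\left(7 + 7\right) \left(19 + \left(7 + 7\right)\right)}{2} = \left(- \frac{1}{2}\right) 14 \left(19 + 14\right) = \left(- \frac{1}{2}\right) 14 \cdot 33 = -231$)
$-330516 - \frac{1}{C{\left(1616 \right)}} = -330516 - \frac{1}{-231} = -330516 - - \frac{1}{231} = -330516 + \frac{1}{231} = - \frac{76349195}{231}$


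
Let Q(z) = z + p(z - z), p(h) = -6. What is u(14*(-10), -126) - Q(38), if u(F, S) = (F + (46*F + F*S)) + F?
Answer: 10888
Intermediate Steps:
u(F, S) = 48*F + F*S (u(F, S) = (47*F + F*S) + F = 48*F + F*S)
Q(z) = -6 + z (Q(z) = z - 6 = -6 + z)
u(14*(-10), -126) - Q(38) = (14*(-10))*(48 - 126) - (-6 + 38) = -140*(-78) - 1*32 = 10920 - 32 = 10888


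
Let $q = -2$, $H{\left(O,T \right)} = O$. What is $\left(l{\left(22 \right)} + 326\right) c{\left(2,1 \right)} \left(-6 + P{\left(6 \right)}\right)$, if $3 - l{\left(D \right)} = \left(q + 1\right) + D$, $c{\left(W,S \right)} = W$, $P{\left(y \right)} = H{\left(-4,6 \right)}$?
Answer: $-6160$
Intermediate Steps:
$P{\left(y \right)} = -4$
$l{\left(D \right)} = 4 - D$ ($l{\left(D \right)} = 3 - \left(\left(-2 + 1\right) + D\right) = 3 - \left(-1 + D\right) = 4 - D$)
$\left(l{\left(22 \right)} + 326\right) c{\left(2,1 \right)} \left(-6 + P{\left(6 \right)}\right) = \left(\left(4 - 22\right) + 326\right) 2 \left(-6 - 4\right) = \left(\left(4 - 22\right) + 326\right) 2 \left(-10\right) = \left(-18 + 326\right) \left(-20\right) = 308 \left(-20\right) = -6160$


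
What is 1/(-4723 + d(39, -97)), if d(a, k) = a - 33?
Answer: -1/4717 ≈ -0.00021200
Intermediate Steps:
d(a, k) = -33 + a
1/(-4723 + d(39, -97)) = 1/(-4723 + (-33 + 39)) = 1/(-4723 + 6) = 1/(-4717) = -1/4717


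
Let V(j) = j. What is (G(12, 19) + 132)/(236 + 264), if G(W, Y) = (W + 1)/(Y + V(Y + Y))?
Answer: 7537/28500 ≈ 0.26446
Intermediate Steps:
G(W, Y) = (1 + W)/(3*Y) (G(W, Y) = (W + 1)/(Y + (Y + Y)) = (1 + W)/(Y + 2*Y) = (1 + W)/((3*Y)) = (1 + W)*(1/(3*Y)) = (1 + W)/(3*Y))
(G(12, 19) + 132)/(236 + 264) = ((⅓)*(1 + 12)/19 + 132)/(236 + 264) = ((⅓)*(1/19)*13 + 132)/500 = (13/57 + 132)*(1/500) = (7537/57)*(1/500) = 7537/28500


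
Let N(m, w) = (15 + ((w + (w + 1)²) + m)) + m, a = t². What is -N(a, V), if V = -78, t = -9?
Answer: -6028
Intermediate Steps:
a = 81 (a = (-9)² = 81)
N(m, w) = 15 + w + (1 + w)² + 2*m (N(m, w) = (15 + ((w + (1 + w)²) + m)) + m = (15 + (m + w + (1 + w)²)) + m = (15 + m + w + (1 + w)²) + m = 15 + w + (1 + w)² + 2*m)
-N(a, V) = -(15 - 78 + (1 - 78)² + 2*81) = -(15 - 78 + (-77)² + 162) = -(15 - 78 + 5929 + 162) = -1*6028 = -6028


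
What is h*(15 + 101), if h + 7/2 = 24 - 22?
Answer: -174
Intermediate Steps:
h = -3/2 (h = -7/2 + (24 - 22) = -7/2 + 2 = -3/2 ≈ -1.5000)
h*(15 + 101) = -3*(15 + 101)/2 = -3/2*116 = -174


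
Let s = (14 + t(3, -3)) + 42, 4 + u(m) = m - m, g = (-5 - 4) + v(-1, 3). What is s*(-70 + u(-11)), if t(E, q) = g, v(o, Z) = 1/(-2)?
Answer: -3441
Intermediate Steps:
v(o, Z) = -½
g = -19/2 (g = (-5 - 4) - ½ = -9 - ½ = -19/2 ≈ -9.5000)
t(E, q) = -19/2
u(m) = -4 (u(m) = -4 + (m - m) = -4 + 0 = -4)
s = 93/2 (s = (14 - 19/2) + 42 = 9/2 + 42 = 93/2 ≈ 46.500)
s*(-70 + u(-11)) = 93*(-70 - 4)/2 = (93/2)*(-74) = -3441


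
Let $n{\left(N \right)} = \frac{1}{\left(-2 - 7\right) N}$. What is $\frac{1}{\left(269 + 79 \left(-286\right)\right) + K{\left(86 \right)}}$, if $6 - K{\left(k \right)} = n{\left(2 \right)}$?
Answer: $- \frac{18}{401741} \approx -4.4805 \cdot 10^{-5}$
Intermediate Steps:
$n{\left(N \right)} = - \frac{1}{9 N}$ ($n{\left(N \right)} = \frac{1}{\left(-9\right) N} = - \frac{1}{9 N}$)
$K{\left(k \right)} = \frac{109}{18}$ ($K{\left(k \right)} = 6 - - \frac{1}{9 \cdot 2} = 6 - \left(- \frac{1}{9}\right) \frac{1}{2} = 6 - - \frac{1}{18} = 6 + \frac{1}{18} = \frac{109}{18}$)
$\frac{1}{\left(269 + 79 \left(-286\right)\right) + K{\left(86 \right)}} = \frac{1}{\left(269 + 79 \left(-286\right)\right) + \frac{109}{18}} = \frac{1}{\left(269 - 22594\right) + \frac{109}{18}} = \frac{1}{-22325 + \frac{109}{18}} = \frac{1}{- \frac{401741}{18}} = - \frac{18}{401741}$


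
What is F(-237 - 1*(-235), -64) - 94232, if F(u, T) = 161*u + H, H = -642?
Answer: -95196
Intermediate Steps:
F(u, T) = -642 + 161*u (F(u, T) = 161*u - 642 = -642 + 161*u)
F(-237 - 1*(-235), -64) - 94232 = (-642 + 161*(-237 - 1*(-235))) - 94232 = (-642 + 161*(-237 + 235)) - 94232 = (-642 + 161*(-2)) - 94232 = (-642 - 322) - 94232 = -964 - 94232 = -95196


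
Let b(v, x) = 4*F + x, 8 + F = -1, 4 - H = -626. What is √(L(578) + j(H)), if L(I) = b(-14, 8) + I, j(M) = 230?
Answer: 2*√195 ≈ 27.928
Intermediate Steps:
H = 630 (H = 4 - 1*(-626) = 4 + 626 = 630)
F = -9 (F = -8 - 1 = -9)
b(v, x) = -36 + x (b(v, x) = 4*(-9) + x = -36 + x)
L(I) = -28 + I (L(I) = (-36 + 8) + I = -28 + I)
√(L(578) + j(H)) = √((-28 + 578) + 230) = √(550 + 230) = √780 = 2*√195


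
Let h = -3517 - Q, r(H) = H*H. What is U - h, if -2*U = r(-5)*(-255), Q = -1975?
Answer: 9459/2 ≈ 4729.5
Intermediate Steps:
r(H) = H²
U = 6375/2 (U = -(-5)²*(-255)/2 = -25*(-255)/2 = -½*(-6375) = 6375/2 ≈ 3187.5)
h = -1542 (h = -3517 - 1*(-1975) = -3517 + 1975 = -1542)
U - h = 6375/2 - 1*(-1542) = 6375/2 + 1542 = 9459/2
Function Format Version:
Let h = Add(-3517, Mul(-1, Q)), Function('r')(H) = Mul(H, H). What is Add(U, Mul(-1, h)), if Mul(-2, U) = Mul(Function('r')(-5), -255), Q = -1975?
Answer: Rational(9459, 2) ≈ 4729.5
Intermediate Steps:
Function('r')(H) = Pow(H, 2)
U = Rational(6375, 2) (U = Mul(Rational(-1, 2), Mul(Pow(-5, 2), -255)) = Mul(Rational(-1, 2), Mul(25, -255)) = Mul(Rational(-1, 2), -6375) = Rational(6375, 2) ≈ 3187.5)
h = -1542 (h = Add(-3517, Mul(-1, -1975)) = Add(-3517, 1975) = -1542)
Add(U, Mul(-1, h)) = Add(Rational(6375, 2), Mul(-1, -1542)) = Add(Rational(6375, 2), 1542) = Rational(9459, 2)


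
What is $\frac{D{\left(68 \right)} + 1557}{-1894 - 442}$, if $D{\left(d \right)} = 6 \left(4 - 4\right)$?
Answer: $- \frac{1557}{2336} \approx -0.66652$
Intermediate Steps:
$D{\left(d \right)} = 0$ ($D{\left(d \right)} = 6 \cdot 0 = 0$)
$\frac{D{\left(68 \right)} + 1557}{-1894 - 442} = \frac{0 + 1557}{-1894 - 442} = \frac{1557}{-2336} = 1557 \left(- \frac{1}{2336}\right) = - \frac{1557}{2336}$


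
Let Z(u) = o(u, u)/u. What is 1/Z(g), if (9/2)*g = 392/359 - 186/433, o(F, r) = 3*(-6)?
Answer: -102962/12591207 ≈ -0.0081773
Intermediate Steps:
o(F, r) = -18
g = 205924/1399023 (g = 2*(392/359 - 186/433)/9 = (2/9)*(102962/155447) = 205924/1399023 ≈ 0.14719)
Z(u) = -18/u
1/Z(g) = 1/(-18/205924/1399023) = 1/(-18*1399023/205924) = 1/(-12591207/102962) = -102962/12591207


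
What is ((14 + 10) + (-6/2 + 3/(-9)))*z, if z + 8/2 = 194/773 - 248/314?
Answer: -34151956/364083 ≈ -93.803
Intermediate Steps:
z = -550838/121361 (z = -4 + (194/773 - 248/314) = -4 + (194*(1/773) - 248*1/314) = -4 + (194/773 - 124/157) = -4 - 65394/121361 = -550838/121361 ≈ -4.5388)
((14 + 10) + (-6/2 + 3/(-9)))*z = ((14 + 10) + (-6/2 + 3/(-9)))*(-550838/121361) = (24 + (-6*½ + 3*(-⅑)))*(-550838/121361) = (24 + (-3 - ⅓))*(-550838/121361) = (24 - 10/3)*(-550838/121361) = (62/3)*(-550838/121361) = -34151956/364083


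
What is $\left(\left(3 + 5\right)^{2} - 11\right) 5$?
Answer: $265$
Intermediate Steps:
$\left(\left(3 + 5\right)^{2} - 11\right) 5 = \left(8^{2} - 11\right) 5 = \left(64 - 11\right) 5 = 53 \cdot 5 = 265$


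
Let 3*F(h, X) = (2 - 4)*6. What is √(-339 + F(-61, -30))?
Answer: 7*I*√7 ≈ 18.52*I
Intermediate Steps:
F(h, X) = -4 (F(h, X) = ((2 - 4)*6)/3 = (-2*6)/3 = (⅓)*(-12) = -4)
√(-339 + F(-61, -30)) = √(-339 - 4) = √(-343) = 7*I*√7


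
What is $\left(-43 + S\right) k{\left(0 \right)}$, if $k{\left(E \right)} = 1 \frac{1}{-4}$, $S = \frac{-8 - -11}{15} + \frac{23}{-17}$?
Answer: $\frac{3753}{340} \approx 11.038$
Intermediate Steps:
$S = - \frac{98}{85}$ ($S = \left(-8 + 11\right) \frac{1}{15} + 23 \left(- \frac{1}{17}\right) = 3 \cdot \frac{1}{15} - \frac{23}{17} = \frac{1}{5} - \frac{23}{17} = - \frac{98}{85} \approx -1.1529$)
$k{\left(E \right)} = - \frac{1}{4}$ ($k{\left(E \right)} = 1 \left(- \frac{1}{4}\right) = - \frac{1}{4}$)
$\left(-43 + S\right) k{\left(0 \right)} = \left(-43 - \frac{98}{85}\right) \left(- \frac{1}{4}\right) = \left(- \frac{3753}{85}\right) \left(- \frac{1}{4}\right) = \frac{3753}{340}$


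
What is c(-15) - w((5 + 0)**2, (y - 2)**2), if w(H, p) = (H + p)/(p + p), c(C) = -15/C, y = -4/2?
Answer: -9/32 ≈ -0.28125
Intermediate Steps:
y = -2 (y = -4*1/2 = -2)
w(H, p) = (H + p)/(2*p) (w(H, p) = (H + p)/((2*p)) = (H + p)*(1/(2*p)) = (H + p)/(2*p))
c(-15) - w((5 + 0)**2, (y - 2)**2) = -15/(-15) - ((5 + 0)**2 + (-2 - 2)**2)/(2*((-2 - 2)**2)) = -15*(-1/15) - (5**2 + (-4)**2)/(2*((-4)**2)) = 1 - (25 + 16)/(2*16) = 1 - 41/(2*16) = 1 - 1*41/32 = 1 - 41/32 = -9/32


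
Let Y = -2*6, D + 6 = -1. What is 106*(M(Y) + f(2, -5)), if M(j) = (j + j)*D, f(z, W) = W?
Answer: 17278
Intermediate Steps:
D = -7 (D = -6 - 1 = -7)
Y = -12
M(j) = -14*j (M(j) = (j + j)*(-7) = (2*j)*(-7) = -14*j)
106*(M(Y) + f(2, -5)) = 106*(-14*(-12) - 5) = 106*(168 - 5) = 106*163 = 17278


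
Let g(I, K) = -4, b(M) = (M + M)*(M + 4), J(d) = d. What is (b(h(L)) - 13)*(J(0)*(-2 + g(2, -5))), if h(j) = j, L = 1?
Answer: 0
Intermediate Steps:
b(M) = 2*M*(4 + M) (b(M) = (2*M)*(4 + M) = 2*M*(4 + M))
(b(h(L)) - 13)*(J(0)*(-2 + g(2, -5))) = (2*1*(4 + 1) - 13)*(0*(-2 - 4)) = (2*1*5 - 13)*(0*(-6)) = (10 - 13)*0 = -3*0 = 0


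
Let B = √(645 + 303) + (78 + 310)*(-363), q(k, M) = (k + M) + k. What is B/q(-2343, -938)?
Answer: 35211/1406 - √237/2812 ≈ 25.038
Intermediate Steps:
q(k, M) = M + 2*k (q(k, M) = (M + k) + k = M + 2*k)
B = -140844 + 2*√237 (B = √948 + 388*(-363) = 2*√237 - 140844 = -140844 + 2*√237 ≈ -1.4081e+5)
B/q(-2343, -938) = (-140844 + 2*√237)/(-938 + 2*(-2343)) = (-140844 + 2*√237)/(-938 - 4686) = (-140844 + 2*√237)/(-5624) = (-140844 + 2*√237)*(-1/5624) = 35211/1406 - √237/2812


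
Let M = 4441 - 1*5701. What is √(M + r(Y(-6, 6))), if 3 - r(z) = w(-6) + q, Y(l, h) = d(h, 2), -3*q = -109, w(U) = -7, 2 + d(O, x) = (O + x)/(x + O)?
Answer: I*√11577/3 ≈ 35.865*I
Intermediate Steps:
d(O, x) = -1 (d(O, x) = -2 + (O + x)/(x + O) = -2 + (O + x)/(O + x) = -2 + 1 = -1)
q = 109/3 (q = -⅓*(-109) = 109/3 ≈ 36.333)
Y(l, h) = -1
r(z) = -79/3 (r(z) = 3 - (-7 + 109/3) = 3 - 1*88/3 = 3 - 88/3 = -79/3)
M = -1260 (M = 4441 - 5701 = -1260)
√(M + r(Y(-6, 6))) = √(-1260 - 79/3) = √(-3859/3) = I*√11577/3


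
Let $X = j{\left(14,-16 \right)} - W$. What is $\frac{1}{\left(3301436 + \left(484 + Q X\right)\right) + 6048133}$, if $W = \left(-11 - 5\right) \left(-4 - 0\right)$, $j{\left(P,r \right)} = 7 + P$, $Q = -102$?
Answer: $\frac{1}{9354439} \approx 1.069 \cdot 10^{-7}$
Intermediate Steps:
$W = 64$ ($W = - 16 \left(-4 + 0\right) = \left(-16\right) \left(-4\right) = 64$)
$X = -43$ ($X = \left(7 + 14\right) - 64 = 21 - 64 = -43$)
$\frac{1}{\left(3301436 + \left(484 + Q X\right)\right) + 6048133} = \frac{1}{\left(3301436 + \left(484 - -4386\right)\right) + 6048133} = \frac{1}{\left(3301436 + \left(484 + 4386\right)\right) + 6048133} = \frac{1}{\left(3301436 + 4870\right) + 6048133} = \frac{1}{3306306 + 6048133} = \frac{1}{9354439}$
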